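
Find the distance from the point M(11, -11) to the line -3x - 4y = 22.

The normal to the line is n = (-3, -4) with |n| = 5.
|n·M − 22| = |11 − 22| = 11, so the distance is 11/5.

11/5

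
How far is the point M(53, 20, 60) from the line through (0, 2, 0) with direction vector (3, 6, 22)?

Direction vector d = (3, 6, 22).
AP = (53, 18, 60); AP·d = 1587, |AP|² = 6733, |d|² = 529.
distance² = |AP|² − (AP·d)²/|d|² = 6733 − 2518569/529 = 1972, so the distance is 2√493.

2√493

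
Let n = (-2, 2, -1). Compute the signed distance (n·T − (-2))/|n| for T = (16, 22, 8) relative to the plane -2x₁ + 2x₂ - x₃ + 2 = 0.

2

n·T − (-2) = 6.
|n| = 3, so the signed distance is 6/3 = 2.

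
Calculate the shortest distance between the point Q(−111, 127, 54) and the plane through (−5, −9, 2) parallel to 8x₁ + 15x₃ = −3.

4

Parallel planes share the normal n = (8, 0, 15); since (−5, −9, 2) lies on the plane, its equation is 8x₁ + 15x₃ = -10.
Then n·(−111, 127, 54) − (−10) = −68.
|n| = √(64 + 0 + 225) = 17, so the distance is |-68|/17 = 4.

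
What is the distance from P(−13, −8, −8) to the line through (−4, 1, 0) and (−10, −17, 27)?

√226

A direction vector is d = (−6, −18, 27).
AP = (−9, −9, −8); AP·d = 0, |AP|² = 226, |d|² = 1089.
distance² = |AP|² − (AP·d)²/|d|² = 226 − 0/1089 = 226, so the distance is √226.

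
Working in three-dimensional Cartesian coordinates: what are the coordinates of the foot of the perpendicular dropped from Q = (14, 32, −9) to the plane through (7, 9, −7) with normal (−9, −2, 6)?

n = (−9, −2, 6), |n|² = 121, and n·Q − (-123) = -121.
t = -121/121 = -1, so the foot is Q − t·n = (14, 32, −9) − (-1)·(−9, −2, 6) = (5, 30, −3).

(5, 30, -3)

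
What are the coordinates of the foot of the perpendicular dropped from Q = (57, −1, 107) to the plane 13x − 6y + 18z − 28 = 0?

The perpendicular from Q has direction n = (13, −6, 18): r = (57, −1, 107) + μ(13, −6, 18).
Substitute into the plane: n·(Q + μn) = 28 gives 2673 + 529μ = 28, so μ = -5.
Foot = (57, −1, 107) + (-5)·(13, −6, 18) = (−8, 29, 17).

(-8, 29, 17)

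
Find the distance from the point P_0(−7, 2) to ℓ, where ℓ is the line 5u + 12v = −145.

134/13

d = |5·(-7) + 12·2 − (-145)| / √(25 + 144) = |134|/13 = 134/13.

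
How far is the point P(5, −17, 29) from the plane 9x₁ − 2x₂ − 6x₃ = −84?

1

Normal vector n = (9, −2, −6), and n·(5, −17, 29) − (−84) = −11.
|n| = √(81 + 4 + 36) = 11, so the distance is |-11|/11 = 1.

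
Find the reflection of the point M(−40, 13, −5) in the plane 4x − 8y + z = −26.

(-16, -35, 1)

With n = (4, −8, 1), the signed offset is (n·M − (-26))/|n|² = -243/81 = -3.
M' = M − 2t·n = (−40, 13, −5) − (-6)·(4, −8, 1) = (−16, −35, 1).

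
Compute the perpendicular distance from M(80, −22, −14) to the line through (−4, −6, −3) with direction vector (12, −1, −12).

53

Direction vector d = (12, −1, −12).
AP = (84, −16, −11); AP·d = 1156, |AP|² = 7433, |d|² = 289.
distance² = |AP|² − (AP·d)²/|d|² = 7433 − 1336336/289 = 2809, so the distance is 53.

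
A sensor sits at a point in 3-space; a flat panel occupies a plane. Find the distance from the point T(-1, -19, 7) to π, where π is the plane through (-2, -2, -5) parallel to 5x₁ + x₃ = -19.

Parallel planes share the normal n = (5, 0, 1); since (-2, -2, -5) lies on the plane, its equation is 5x₁ + x₃ = -15.
d = |5·(-1) + 1·7 − (-15)| / √(25 + 0 + 1) = |17| / √26 = 17√26/26.

17√26/26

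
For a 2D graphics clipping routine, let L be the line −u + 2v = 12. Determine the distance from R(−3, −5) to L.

d = |(-1)·(-3) + 2·(-5) − 12| / √(1 + 4) = |-19|/√5 = 19/√5.

19/√5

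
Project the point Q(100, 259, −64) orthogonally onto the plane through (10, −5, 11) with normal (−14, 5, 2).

n = (−14, 5, 2), |n|² = 225, and n·Q − (-143) = -90.
t = -90/225 = -2/5, so the foot is Q − t·n = (100, 259, −64) − (-2/5)·(−14, 5, 2) = (472/5, 261, −316/5).

(472/5, 261, -316/5)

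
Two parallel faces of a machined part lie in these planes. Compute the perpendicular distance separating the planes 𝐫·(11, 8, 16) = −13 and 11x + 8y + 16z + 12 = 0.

1/21

Both planes have normal n = (11, 8, 16), |n| = 21. Any point on the first plane is at distance |(-12) − (-13)|/|n| = 1/21 from the second.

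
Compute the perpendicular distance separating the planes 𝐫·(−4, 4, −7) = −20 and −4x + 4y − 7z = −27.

Both planes have normal n = (−4, 4, −7), |n| = 9. Any point on the first plane is at distance |(-27) − (-20)|/|n| = 7/9 from the second.

7/9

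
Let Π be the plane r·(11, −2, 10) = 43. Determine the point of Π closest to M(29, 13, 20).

(7, 17, 0)

The perpendicular from M has direction n = (11, −2, 10): r = (29, 13, 20) + λ(11, −2, 10).
Substitute into the plane: n·(M + λn) = 43 gives 493 + 225λ = 43, so λ = -2.
Foot = (29, 13, 20) + (-2)·(11, −2, 10) = (7, 17, 0).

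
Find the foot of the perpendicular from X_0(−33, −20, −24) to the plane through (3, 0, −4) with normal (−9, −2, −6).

(3, -12, 0)

The perpendicular from X_0 has direction n = (−9, −2, −6): r = (−33, −20, −24) + t(−9, −2, −6).
Substitute into the plane: n·(X_0 + tn) = -3 gives 481 + 121t = -3, so t = -4.
Foot = (−33, −20, −24) + (-4)·(−9, −2, −6) = (3, −12, 0).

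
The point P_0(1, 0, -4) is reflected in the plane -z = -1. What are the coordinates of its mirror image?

With n = (0, 0, -1), the signed offset is (n·P_0 − (-1))/|n|² = 5/1 = 5.
P_0' = P_0 − 2t·n = (1, 0, -4) − 10·(0, 0, -1) = (1, 0, 6).

(1, 0, 6)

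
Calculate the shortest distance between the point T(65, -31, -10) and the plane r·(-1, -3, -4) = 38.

Normal vector n = (-1, -3, -4), and n·(65, -31, -10) - 38 = 30.
|n| = √(1 + 9 + 16) = √26, so the distance is |30|/√26 = 15√26/13.

15√26/13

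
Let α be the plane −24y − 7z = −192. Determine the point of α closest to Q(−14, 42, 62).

(-14, -6, 48)

The perpendicular from Q has direction n = (0, −24, −7): r = (−14, 42, 62) + λ(0, −24, −7).
Substitute into the plane: n·(Q + λn) = -192 gives -1442 + 625λ = -192, so λ = 2.
Foot = (−14, 42, 62) + 2·(0, −24, −7) = (−14, −6, 48).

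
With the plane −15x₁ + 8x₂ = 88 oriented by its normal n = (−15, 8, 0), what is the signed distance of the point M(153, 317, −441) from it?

n·M − 88 = 153.
|n| = 17, so the signed distance is 153/17 = 9.

9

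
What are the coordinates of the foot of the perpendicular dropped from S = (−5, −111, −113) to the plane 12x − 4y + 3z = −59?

(-161/13, -1411/13, -1493/13)

The perpendicular from S has direction n = (12, −4, 3): r = (−5, −111, −113) + t(12, −4, 3).
Substitute into the plane: n·(S + tn) = -59 gives 45 + 169t = -59, so t = -8/13.
Foot = (−5, −111, −113) + (-8/13)·(12, −4, 3) = (−161/13, −1411/13, −1493/13).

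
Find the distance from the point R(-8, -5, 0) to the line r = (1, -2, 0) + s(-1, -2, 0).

Direction vector d = (-1, -2, 0).
AP = (-9, -3, 0), and AP × d = (0, 0, 15).
|AP × d|² = 225 and |d|² = 5, so the distance is √(225/5) = √45 = 3√5.

3√5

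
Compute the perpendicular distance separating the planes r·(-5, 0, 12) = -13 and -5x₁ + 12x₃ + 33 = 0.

Both planes have normal n = (-5, 0, 12), |n| = 13. Any point on the first plane is at distance |(-33) − (-13)|/|n| = 20/13 from the second.

20/13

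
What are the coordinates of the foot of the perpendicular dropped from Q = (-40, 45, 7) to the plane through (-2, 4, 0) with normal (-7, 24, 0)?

n = (-7, 24, 0), |n|² = 625, and n·Q − 110 = 1250.
t = 1250/625 = 2, so the foot is Q − t·n = (-40, 45, 7) − 2·(-7, 24, 0) = (-26, -3, 7).

(-26, -3, 7)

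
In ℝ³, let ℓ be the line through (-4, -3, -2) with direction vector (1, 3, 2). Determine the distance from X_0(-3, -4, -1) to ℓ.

Direction vector d = (1, 3, 2).
AP = (1, -1, 1); AP·d = 0, |AP|² = 3, |d|² = 14.
distance² = |AP|² − (AP·d)²/|d|² = 3 − 0/14 = 3, so the distance is √3.

√3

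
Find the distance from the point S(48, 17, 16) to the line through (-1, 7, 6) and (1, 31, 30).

A direction vector is d = (2, 24, 24).
AP = (49, 10, 10), and AP × d = (0, -1156, 1156).
|AP × d|² = 2672672 and |d|² = 1156, so the distance is √(2672672/1156) = √2312 = 34√2.

34√2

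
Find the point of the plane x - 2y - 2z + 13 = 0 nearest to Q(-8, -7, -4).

n = (1, -2, -2), |n|² = 9, and n·Q − (-13) = 27.
t = 27/9 = 3, so the foot is Q − t·n = (-8, -7, -4) − 3·(1, -2, -2) = (-11, -1, 2).

(-11, -1, 2)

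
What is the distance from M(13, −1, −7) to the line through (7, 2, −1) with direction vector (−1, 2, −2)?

Direction vector d = (−1, 2, −2).
AP = (6, −3, −6); AP·d = 0, |AP|² = 81, |d|² = 9.
distance² = |AP|² − (AP·d)²/|d|² = 81 − 0/9 = 81, so the distance is 9.

9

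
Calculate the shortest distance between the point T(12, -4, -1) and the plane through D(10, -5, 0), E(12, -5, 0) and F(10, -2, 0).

DE = (2, 0, 0) and DF = (0, 3, 0), so a normal is n = DE × DF = (0, 0, 6).
Then n·(12, -4, -1) - 0 = -6.
|n| = √(0 + 0 + 36) = 6, so the distance is |-6|/6 = 1.

1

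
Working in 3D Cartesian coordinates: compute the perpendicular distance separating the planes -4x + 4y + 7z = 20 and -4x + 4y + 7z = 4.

16/9

Both planes have normal n = (-4, 4, 7), |n| = 9. Any point on the first plane is at distance |4 − 20|/|n| = 16/9 from the second.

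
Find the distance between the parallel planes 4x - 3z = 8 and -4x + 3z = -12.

Divide the second equation by -1 to match normals: 4x - 3z = 12.
Both planes have normal n = (4, 0, -3), |n| = 5. Any point on the first plane is at distance |12 − 8|/|n| = 4/5 from the second.

4/5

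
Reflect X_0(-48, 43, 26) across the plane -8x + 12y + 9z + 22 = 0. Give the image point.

n = (-8, 12, 9), |n|² = 289, n·X_0 − (-22) = 1156, so t = 1156/289 = 4.
Foot F = X_0 − 4·n = (-16, -5, -10); the reflection is 2F − X_0 = (16, -53, -46).

(16, -53, -46)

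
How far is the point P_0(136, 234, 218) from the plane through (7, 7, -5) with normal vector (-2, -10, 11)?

5

The plane has equation n·(r − (7, 7, -5)) = 0, i.e. n·r = -139.
n = (-2, -10, 11); n·P − (-139) = -75; |n| = 15; distance = 75/15 = 5.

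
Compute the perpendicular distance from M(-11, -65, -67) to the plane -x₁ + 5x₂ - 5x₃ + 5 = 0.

n = (-1, 5, -5); n·P − (-5) = 26; |n| = √51; distance = 26/√51.

26√51/51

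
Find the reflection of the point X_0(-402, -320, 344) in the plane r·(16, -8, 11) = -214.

(-2878/7, -2208/7, 2364/7)

n = (16, -8, 11), |n|² = 441, n·X_0 − (-214) = 126, so t = 126/441 = 2/7.
Foot F = X_0 − (2/7)·n = (-2846/7, -2224/7, 2386/7); the reflection is 2F − X_0 = (-2878/7, -2208/7, 2364/7).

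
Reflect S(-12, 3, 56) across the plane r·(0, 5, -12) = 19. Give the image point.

(-12, 43, -40)

n = (0, 5, -12), |n|² = 169, n·S − 19 = -676, so t = -676/169 = -4.
Foot F = S − (-4)·n = (-12, 23, 8); the reflection is 2F − S = (-12, 43, -40).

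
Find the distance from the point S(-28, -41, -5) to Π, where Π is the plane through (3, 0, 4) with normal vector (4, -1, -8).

11/9

The plane has equation n·(r − (3, 0, 4)) = 0, i.e. n·r = -20.
d = |4·(-28) + (-1)·(-41) + (-8)·(-5) − (-20)| / √(16 + 1 + 64) = |-11| / 9 = 11/9.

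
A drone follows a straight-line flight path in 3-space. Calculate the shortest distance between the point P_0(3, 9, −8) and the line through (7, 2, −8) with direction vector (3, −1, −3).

√46

Direction vector d = (3, −1, −3).
AP = (−4, 7, 0), and AP × d = (−21, −12, −17).
|AP × d|² = 874 and |d|² = 19, so the distance is √(874/19) = √46.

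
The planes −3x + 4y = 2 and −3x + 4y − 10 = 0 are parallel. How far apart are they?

With common normal n = (−3, 4, 0) (|n| = 5), the distance is |2 − 10|/|n| = 8/5.

8/5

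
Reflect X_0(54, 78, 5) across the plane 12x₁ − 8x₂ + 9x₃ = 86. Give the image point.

n = (12, −8, 9), |n|² = 289, n·X_0 − 86 = -17, so t = -17/289 = -1/17.
Foot F = X_0 − (-1/17)·n = (930/17, 1318/17, 94/17); the reflection is 2F − X_0 = (942/17, 1310/17, 103/17).

(942/17, 1310/17, 103/17)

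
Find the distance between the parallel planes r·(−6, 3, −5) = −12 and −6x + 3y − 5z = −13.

√70/70

Both planes have normal n = (−6, 3, −5), |n| = √70. Any point on the first plane is at distance |(-13) − (-12)|/|n| = 1/√70 = √70/70 from the second.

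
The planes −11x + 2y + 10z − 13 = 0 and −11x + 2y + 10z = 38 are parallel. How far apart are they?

Both planes have normal n = (−11, 2, 10), |n| = 15. Any point on the first plane is at distance |38 − 13|/|n| = 25/15 = 5/3 from the second.

5/3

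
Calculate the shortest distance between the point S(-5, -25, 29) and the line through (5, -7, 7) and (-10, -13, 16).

A direction vector is d = (-15, -6, 9).
AP = (-10, -18, 22), and AP × d = (-30, -240, -210).
|AP × d|² = 102600 and |d|² = 342, so the distance is √(102600/342) = √300 = 10√3.

10√3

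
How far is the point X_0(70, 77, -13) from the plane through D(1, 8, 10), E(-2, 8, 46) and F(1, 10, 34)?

23/17

DE = (-3, 0, 36) and DF = (0, 2, 24), so a normal is n = DE × DF = (-72, 72, -6).
Then n·(70, 77, -13) - 444 = 138.
|n| = √(5184 + 5184 + 36) = 102, so the distance is |138|/102 = 23/17.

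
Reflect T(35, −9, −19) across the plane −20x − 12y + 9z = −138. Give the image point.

With n = (−20, −12, 9), the signed offset is (n·T − (-138))/|n|² = -625/625 = -1.
T' = T − 2t·n = (35, −9, −19) − (-2)·(−20, −12, 9) = (−5, −33, −1).

(-5, -33, -1)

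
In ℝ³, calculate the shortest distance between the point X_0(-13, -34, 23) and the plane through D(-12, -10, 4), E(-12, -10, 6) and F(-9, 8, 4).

18/√37

DE = (0, 0, 2) and DF = (3, 18, 0), so a normal is n = DE × DF = (-36, 6, 0).
Then n·(-13, -34, 23) - 372 = -108.
|n| = √(1296 + 36 + 0) = 6√37, so the distance is |-108|/(6√37) = 18/√37.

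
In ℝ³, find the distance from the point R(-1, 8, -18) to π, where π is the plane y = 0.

d = |1·8 − 0| / √(0 + 1 + 0) = |8| / 1 = 8.

8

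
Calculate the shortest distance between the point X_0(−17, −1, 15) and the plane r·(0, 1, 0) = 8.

9

d = |1·(-1) − 8| / √(0 + 1 + 0) = |-9| / 1 = 9.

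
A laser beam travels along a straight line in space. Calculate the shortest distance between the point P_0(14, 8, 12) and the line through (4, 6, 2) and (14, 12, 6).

2√13

A direction vector is d = (10, 6, 4).
AP = (10, 2, 10); AP·d = 152, |AP|² = 204, |d|² = 152.
distance² = |AP|² − (AP·d)²/|d|² = 204 − 23104/152 = 52, so the distance is 2√13.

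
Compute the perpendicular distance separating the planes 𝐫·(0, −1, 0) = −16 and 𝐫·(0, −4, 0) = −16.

Divide the second equation by 4 to match normals: −y = -4.
With common normal n = (0, −1, 0) (|n| = 1), the distance is |(-16) − (-4)|/|n| = 12/1 = 12.

12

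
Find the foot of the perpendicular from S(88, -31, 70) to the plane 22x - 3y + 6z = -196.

The perpendicular from S has direction n = (22, -3, 6): r = (88, -31, 70) + μ(22, -3, 6).
Substitute into the plane: n·(S + μn) = -196 gives 2449 + 529μ = -196, so μ = -5.
Foot = (88, -31, 70) + (-5)·(22, -3, 6) = (-22, -16, 40).

(-22, -16, 40)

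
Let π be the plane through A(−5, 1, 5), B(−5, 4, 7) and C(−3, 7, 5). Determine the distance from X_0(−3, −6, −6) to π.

AB = (0, 3, 2) and AC = (2, 6, 0), so a normal is n = AB × AC = (−12, 4, −6).
Then n·(−3, −6, −6) − 34 = 14.
|n| = √(144 + 16 + 36) = 14, so the distance is |14|/14 = 1.

1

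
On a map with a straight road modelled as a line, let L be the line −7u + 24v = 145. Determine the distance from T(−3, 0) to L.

124/25

d = |(-7)·(-3) + 24·0 − 145| / √(49 + 576) = |-124|/25 = 124/25.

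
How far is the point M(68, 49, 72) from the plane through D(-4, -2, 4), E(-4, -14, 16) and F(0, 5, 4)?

DE = (0, -12, 12) and DF = (4, 7, 0), so a normal is n = DE × DF = (-84, 48, 48).
Then n·(68, 49, 72) - 432 = -336.
|n| = √(7056 + 2304 + 2304) = 108, so the distance is |-336|/108 = 28/9.

28/9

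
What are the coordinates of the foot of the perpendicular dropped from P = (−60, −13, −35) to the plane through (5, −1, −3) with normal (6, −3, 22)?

(-48, -19, 9)

n = (6, −3, 22), |n|² = 529, and n·P − (-33) = -1058.
t = -1058/529 = -2, so the foot is P − t·n = (−60, −13, −35) − (-2)·(6, −3, 22) = (−48, −19, 9).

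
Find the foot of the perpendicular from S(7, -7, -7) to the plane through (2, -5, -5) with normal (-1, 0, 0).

n = (-1, 0, 0), |n|² = 1, and n·S − (-2) = -5.
t = -5/1 = -5, so the foot is S − t·n = (7, -7, -7) − (-5)·(-1, 0, 0) = (2, -7, -7).

(2, -7, -7)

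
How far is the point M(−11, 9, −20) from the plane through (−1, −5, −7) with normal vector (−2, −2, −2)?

3√3

The plane has equation n·(r − (−1, −5, −7)) = 0, i.e. n·r = 26.
d = |(-2)·(-11) + (-2)·9 + (-2)·(-20) − 26| / √(4 + 4 + 4) = |18| / (2√3) = 3√3.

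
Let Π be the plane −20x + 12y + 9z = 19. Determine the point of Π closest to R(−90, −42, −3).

(-50, -66, -21)

The perpendicular from R has direction n = (−20, 12, 9): r = (−90, −42, −3) + μ(−20, 12, 9).
Substitute into the plane: n·(R + μn) = 19 gives 1269 + 625μ = 19, so μ = -2.
Foot = (−90, −42, −3) + (-2)·(−20, 12, 9) = (−50, −66, −21).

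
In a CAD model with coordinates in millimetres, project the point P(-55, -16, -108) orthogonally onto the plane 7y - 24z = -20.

(-55, -44, -12)

n = (0, 7, -24), |n|² = 625, and n·P − (-20) = 2500.
t = 2500/625 = 4, so the foot is P − t·n = (-55, -16, -108) − 4·(0, 7, -24) = (-55, -44, -12).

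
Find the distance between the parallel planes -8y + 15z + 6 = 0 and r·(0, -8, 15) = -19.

Both planes have normal n = (0, -8, 15), |n| = 17. Any point on the first plane is at distance |(-19) − (-6)|/|n| = 13/17 from the second.

13/17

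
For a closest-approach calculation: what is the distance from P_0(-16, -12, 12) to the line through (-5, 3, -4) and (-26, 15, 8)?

A direction vector is d = (-21, 12, 12).
AP = (-11, -15, 16); AP·d = 243, |AP|² = 602, |d|² = 729.
distance² = |AP|² − (AP·d)²/|d|² = 602 − 59049/729 = 521, so the distance is √521.

√521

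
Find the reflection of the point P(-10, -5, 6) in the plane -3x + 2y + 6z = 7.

n = (-3, 2, 6), |n|² = 49, n·P − 7 = 49, so t = 49/49 = 1.
Foot F = P − 1·n = (-7, -7, 0); the reflection is 2F − P = (-4, -9, -6).

(-4, -9, -6)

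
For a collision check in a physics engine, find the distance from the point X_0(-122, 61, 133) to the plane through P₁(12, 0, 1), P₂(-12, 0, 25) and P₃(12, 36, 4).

P₁P₂ = (-24, 0, 24) and P₁P₃ = (0, 36, 3), so a normal is n = P₁P₂ × P₁P₃ = (-864, 72, -864).
n = (-864, 72, -864); n·P − (-11232) = 6120; |n| = 1224; distance = 6120/1224 = 5.

5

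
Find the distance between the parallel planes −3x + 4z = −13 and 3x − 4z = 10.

Divide the second equation by -1 to match normals: −3x + 4z = -10.
With common normal n = (−3, 0, 4) (|n| = 5), the distance is |(-13) − (-10)|/|n| = 3/5.

3/5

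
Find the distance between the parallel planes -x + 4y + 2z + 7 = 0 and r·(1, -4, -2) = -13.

Divide the second equation by -1 to match normals: -x + 4y + 2z = 13.
With common normal n = (-1, 4, 2) (|n| = √21), the distance is |(-7) − 13|/|n| = 20/√21 = 20√21/21.

20/√21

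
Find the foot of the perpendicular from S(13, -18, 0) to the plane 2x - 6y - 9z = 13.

(11, -12, 9)

The perpendicular from S has direction n = (2, -6, -9): r = (13, -18, 0) + μ(2, -6, -9).
Substitute into the plane: n·(S + μn) = 13 gives 134 + 121μ = 13, so μ = -1.
Foot = (13, -18, 0) + (-1)·(2, -6, -9) = (11, -12, 9).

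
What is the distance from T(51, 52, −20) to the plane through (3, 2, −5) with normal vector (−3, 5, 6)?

The plane has equation n·(r − (3, 2, −5)) = 0, i.e. n·r = -29.
d = |(-3)·51 + 5·52 + 6·(-20) − (-29)| / √(9 + 25 + 36) = |16| / √70 = 8√70/35.

8√70/35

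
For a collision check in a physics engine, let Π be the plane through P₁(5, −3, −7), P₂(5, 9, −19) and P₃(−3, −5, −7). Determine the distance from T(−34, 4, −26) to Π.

3√33/11

P₁P₂ = (0, 12, −12) and P₁P₃ = (−8, −2, 0), so a normal is n = P₁P₂ × P₁P₃ = (−24, 96, 96).
n = (−24, 96, 96); n·P − (-1080) = -216; |n| = 24√33; distance = 216/(24√33) = 3√33/11.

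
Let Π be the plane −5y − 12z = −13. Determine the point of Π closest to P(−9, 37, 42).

(-9, 17, -6)

n = (0, −5, −12), |n|² = 169, and n·P − (-13) = -676.
t = -676/169 = -4, so the foot is P − t·n = (−9, 37, 42) − (-4)·(0, −5, −12) = (−9, 17, −6).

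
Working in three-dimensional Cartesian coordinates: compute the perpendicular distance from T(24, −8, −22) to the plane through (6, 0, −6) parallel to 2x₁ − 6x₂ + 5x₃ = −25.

4√65/65

Parallel planes share the normal n = (2, −6, 5); since (6, 0, −6) lies on the plane, its equation is 2x₁ − 6x₂ + 5x₃ = -18.
n = (2, −6, 5); n·P − (-18) = 4; |n| = √65; distance = 4/√65 = 4√65/65.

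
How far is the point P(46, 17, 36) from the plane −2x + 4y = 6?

3√5

Normal vector n = (−2, 4, 0), and n·(46, 17, 36) − 6 = −30.
|n| = √(4 + 16 + 0) = 2√5, so the distance is |-30|/(2√5) = 3√5.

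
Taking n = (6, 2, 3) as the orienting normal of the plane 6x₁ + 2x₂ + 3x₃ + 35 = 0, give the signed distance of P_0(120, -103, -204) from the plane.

n·P_0 − (-35) = -63.
|n| = 7, so the signed distance is -63/7 = -9.

-9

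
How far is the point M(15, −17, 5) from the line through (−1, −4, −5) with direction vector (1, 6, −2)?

Direction vector d = (1, 6, −2).
AP = (16, −13, 10), and AP × d = (−34, 42, 109).
|AP × d|² = 14801 and |d|² = 41, so the distance is √(14801/41) = √361 = 19.

19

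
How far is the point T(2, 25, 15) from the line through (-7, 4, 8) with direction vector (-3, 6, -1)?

3√43

Direction vector d = (-3, 6, -1).
AP = (9, 21, 7), and AP × d = (-63, -12, 117).
|AP × d|² = 17802 and |d|² = 46, so the distance is √(17802/46) = √387 = 3√43.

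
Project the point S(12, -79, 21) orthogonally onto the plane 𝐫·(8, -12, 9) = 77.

(-20, -31, -15)

The perpendicular from S has direction n = (8, -12, 9): r = (12, -79, 21) + μ(8, -12, 9).
Substitute into the plane: n·(S + μn) = 77 gives 1233 + 289μ = 77, so μ = -4.
Foot = (12, -79, 21) + (-4)·(8, -12, 9) = (-20, -31, -15).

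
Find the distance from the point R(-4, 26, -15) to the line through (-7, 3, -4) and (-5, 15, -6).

A direction vector is d = (2, 12, -2).
AP = (3, 23, -11), and AP × d = (86, -16, -10).
|AP × d|² = 7752 and |d|² = 152, so the distance is √(7752/152) = √51.

√51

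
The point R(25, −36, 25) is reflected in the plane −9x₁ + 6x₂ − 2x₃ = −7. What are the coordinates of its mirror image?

With n = (−9, 6, −2), the signed offset is (n·R − (-7))/|n|² = -484/121 = -4.
R' = R − 2t·n = (25, −36, 25) − (-8)·(−9, 6, −2) = (−47, 12, 9).

(-47, 12, 9)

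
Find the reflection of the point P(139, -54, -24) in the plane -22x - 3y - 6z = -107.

With n = (-22, -3, -6), the signed offset is (n·P − (-107))/|n|² = -2645/529 = -5.
P' = P − 2t·n = (139, -54, -24) − (-10)·(-22, -3, -6) = (-81, -84, -84).

(-81, -84, -84)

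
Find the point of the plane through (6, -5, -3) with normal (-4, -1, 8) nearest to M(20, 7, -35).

(4, 3, -3)

n = (-4, -1, 8), |n|² = 81, and n·M − (-43) = -324.
t = -324/81 = -4, so the foot is M − t·n = (20, 7, -35) − (-4)·(-4, -1, 8) = (4, 3, -3).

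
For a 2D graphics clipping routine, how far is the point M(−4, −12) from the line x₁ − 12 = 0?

d = |1·(-4) + 0·(-12) − 12| / √(1 + 0) = |-16|/1 = 16.

16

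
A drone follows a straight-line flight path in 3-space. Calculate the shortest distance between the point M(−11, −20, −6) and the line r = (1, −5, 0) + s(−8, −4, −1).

9

Direction vector d = (−8, −4, −1).
AP = (−12, −15, −6); AP·d = 162, |AP|² = 405, |d|² = 81.
distance² = |AP|² − (AP·d)²/|d|² = 405 − 26244/81 = 81, so the distance is 9.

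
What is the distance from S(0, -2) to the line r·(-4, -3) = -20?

26/5

d = |(-4)·0 + (-3)·(-2) − (-20)| / √(16 + 9) = |26|/5 = 26/5.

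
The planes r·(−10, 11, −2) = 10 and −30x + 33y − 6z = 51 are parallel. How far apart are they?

Divide the second equation by 3 to match normals: −10x + 11y − 2z = 17.
Both planes have normal n = (−10, 11, −2), |n| = 15. Any point on the first plane is at distance |17 − 10|/|n| = 7/15 from the second.

7/15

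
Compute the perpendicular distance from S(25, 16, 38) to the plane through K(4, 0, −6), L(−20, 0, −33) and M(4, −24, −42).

29/17

KL = (−24, 0, −27) and KM = (0, −24, −36), so a normal is n = KL × KM = (−648, −864, 576).
Then n·(25, 16, 38) − (−6048) = −2088.
|n| = √(419904 + 746496 + 331776) = 1224, so the distance is |-2088|/1224 = 29/17.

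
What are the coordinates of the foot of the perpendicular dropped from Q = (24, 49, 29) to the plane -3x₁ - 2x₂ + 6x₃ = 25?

n = (-3, -2, 6), |n|² = 49, and n·Q − 25 = -21.
t = -21/49 = -3/7, so the foot is Q − t·n = (24, 49, 29) − (-3/7)·(-3, -2, 6) = (159/7, 337/7, 221/7).

(159/7, 337/7, 221/7)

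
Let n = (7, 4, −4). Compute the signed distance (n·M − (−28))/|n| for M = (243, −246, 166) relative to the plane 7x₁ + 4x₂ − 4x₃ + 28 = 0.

9

n·M − (-28) = 81.
|n| = 9, so the signed distance is 81/9 = 9.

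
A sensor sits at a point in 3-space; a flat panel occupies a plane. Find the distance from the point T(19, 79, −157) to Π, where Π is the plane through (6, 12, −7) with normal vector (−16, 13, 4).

The plane has equation n·(r − (6, 12, −7)) = 0, i.e. n·r = 32.
Then n·(19, 79, −157) − 32 = 63.
|n| = √(256 + 169 + 16) = 21, so the distance is |63|/21 = 3.

3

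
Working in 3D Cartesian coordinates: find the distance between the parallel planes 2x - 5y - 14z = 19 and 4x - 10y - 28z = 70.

Divide the second equation by 2 to match normals: 2x - 5y - 14z = 35.
With common normal n = (2, -5, -14) (|n| = 15), the distance is |19 − 35|/|n| = 16/15.

16/15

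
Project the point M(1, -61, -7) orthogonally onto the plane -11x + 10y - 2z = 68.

(-32, -31, -13)

n = (-11, 10, -2), |n|² = 225, and n·M − 68 = -675.
t = -675/225 = -3, so the foot is M − t·n = (1, -61, -7) − (-3)·(-11, 10, -2) = (-32, -31, -13).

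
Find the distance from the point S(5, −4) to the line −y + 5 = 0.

9

d = |0·5 + (-1)·(-4) − (-5)| / √(0 + 1) = |9|/1 = 9.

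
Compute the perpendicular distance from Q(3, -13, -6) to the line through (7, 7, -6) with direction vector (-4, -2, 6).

Direction vector d = (-4, -2, 6).
AP = (-4, -20, 0); AP·d = 56, |AP|² = 416, |d|² = 56.
distance² = |AP|² − (AP·d)²/|d|² = 416 − 3136/56 = 360, so the distance is 6√10.

6√10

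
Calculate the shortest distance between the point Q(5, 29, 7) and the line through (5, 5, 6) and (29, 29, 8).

A direction vector is d = (24, 24, 2).
AP = (0, 24, 1); AP·d = 578, |AP|² = 577, |d|² = 1156.
distance² = |AP|² − (AP·d)²/|d|² = 577 − 334084/1156 = 288, so the distance is 12√2.

12√2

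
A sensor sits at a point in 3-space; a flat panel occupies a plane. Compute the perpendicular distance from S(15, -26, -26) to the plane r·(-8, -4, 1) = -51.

n = (-8, -4, 1); n·P − (-51) = 9; |n| = 9; distance = 9/9 = 1.

1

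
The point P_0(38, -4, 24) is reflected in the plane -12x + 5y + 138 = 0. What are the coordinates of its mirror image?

(-10, 16, 24)

n = (-12, 5, 0), |n|² = 169, n·P_0 − (-138) = -338, so t = -338/169 = -2.
Foot F = P_0 − (-2)·n = (14, 6, 24); the reflection is 2F − P_0 = (-10, 16, 24).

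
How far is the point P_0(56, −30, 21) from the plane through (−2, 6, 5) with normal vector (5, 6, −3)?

The plane has equation n·(r − (−2, 6, 5)) = 0, i.e. n·r = 11.
Then n·(56, −30, 21) − 11 = 26.
|n| = √(25 + 36 + 9) = √70, so the distance is |26|/√70 = 26/√70.

13√70/35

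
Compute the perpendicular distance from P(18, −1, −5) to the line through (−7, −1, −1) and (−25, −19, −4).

A direction vector is d = (−18, −18, −3).
AP = (25, 0, −4); AP·d = -438, |AP|² = 641, |d|² = 657.
distance² = |AP|² − (AP·d)²/|d|² = 641 − 191844/657 = 349, so the distance is √349.

√349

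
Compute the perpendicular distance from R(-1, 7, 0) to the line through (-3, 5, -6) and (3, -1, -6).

A direction vector is d = (6, -6, 0).
AP = (2, 2, 6), and AP × d = (36, 36, -24).
|AP × d|² = 3168 and |d|² = 72, so the distance is √(3168/72) = √44 = 2√11.

2√11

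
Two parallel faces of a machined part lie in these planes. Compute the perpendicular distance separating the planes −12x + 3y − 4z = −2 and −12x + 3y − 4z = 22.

24/13

With common normal n = (−12, 3, −4) (|n| = 13), the distance is |(-2) − 22|/|n| = 24/13.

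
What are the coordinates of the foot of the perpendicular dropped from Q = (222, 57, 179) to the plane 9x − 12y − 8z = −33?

(3819/17, 909/17, 3003/17)

n = (9, −12, −8), |n|² = 289, and n·Q − (-33) = -85.
t = -85/289 = -5/17, so the foot is Q − t·n = (222, 57, 179) − (-5/17)·(9, −12, −8) = (3819/17, 909/17, 3003/17).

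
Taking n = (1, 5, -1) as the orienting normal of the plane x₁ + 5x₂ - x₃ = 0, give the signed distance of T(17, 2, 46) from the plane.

n·T − 0 = -19.
|n| = 3√3, so the signed distance is -19/(3√3).

-19/(3√3)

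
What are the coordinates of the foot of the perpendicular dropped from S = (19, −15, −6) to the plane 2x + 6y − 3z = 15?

n = (2, 6, −3), |n|² = 49, and n·S − 15 = -49.
t = -49/49 = -1, so the foot is S − t·n = (19, −15, −6) − (-1)·(2, 6, −3) = (21, −9, −9).

(21, -9, -9)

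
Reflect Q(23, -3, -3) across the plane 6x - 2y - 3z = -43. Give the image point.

(-25, 13, 21)

With n = (6, -2, -3), the signed offset is (n·Q − (-43))/|n|² = 196/49 = 4.
Q' = Q − 2t·n = (23, -3, -3) − 8·(6, -2, -3) = (-25, 13, 21).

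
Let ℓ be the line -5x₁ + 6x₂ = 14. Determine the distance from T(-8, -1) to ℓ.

20/√61

The normal to the line is n = (-5, 6) with |n| = √61.
|n·T − 14| = |34 − 14| = 20, so the distance is 20/√61 = 20√61/61.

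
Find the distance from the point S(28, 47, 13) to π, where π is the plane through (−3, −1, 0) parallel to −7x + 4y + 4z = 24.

3

Parallel planes share the normal n = (−7, 4, 4); since (−3, −1, 0) lies on the plane, its equation is −7x + 4y + 4z = 17.
n = (−7, 4, 4); n·P − 17 = 27; |n| = 9; distance = 27/9 = 3.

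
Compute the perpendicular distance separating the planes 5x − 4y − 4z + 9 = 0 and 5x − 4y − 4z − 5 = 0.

14√57/57

Both planes have normal n = (5, −4, −4), |n| = √57. Any point on the first plane is at distance |5 − (-9)|/|n| = 14/√57 from the second.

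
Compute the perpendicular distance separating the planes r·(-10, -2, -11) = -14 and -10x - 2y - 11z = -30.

16/15

Both planes have normal n = (-10, -2, -11), |n| = 15. Any point on the first plane is at distance |(-30) − (-14)|/|n| = 16/15 from the second.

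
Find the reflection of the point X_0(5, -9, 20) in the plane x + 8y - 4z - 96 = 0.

With n = (1, 8, -4), the signed offset is (n·X_0 − 96)/|n|² = -243/81 = -3.
X_0' = X_0 − 2t·n = (5, -9, 20) − (-6)·(1, 8, -4) = (11, 39, -4).

(11, 39, -4)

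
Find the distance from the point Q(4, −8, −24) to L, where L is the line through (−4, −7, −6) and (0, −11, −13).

√65

A direction vector is d = (4, −4, −7).
AP = (8, −1, −18); AP·d = 162, |AP|² = 389, |d|² = 81.
distance² = |AP|² − (AP·d)²/|d|² = 389 − 26244/81 = 65, so the distance is √65.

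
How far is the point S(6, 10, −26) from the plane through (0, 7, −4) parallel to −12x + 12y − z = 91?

14/17

Parallel planes share the normal n = (−12, 12, −1); since (0, 7, −4) lies on the plane, its equation is −12x + 12y − z = 88.
n = (−12, 12, −1); n·P − 88 = -14; |n| = 17; distance = 14/17.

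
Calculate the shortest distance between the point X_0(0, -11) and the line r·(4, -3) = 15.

18/5

d = |4·0 + (-3)·(-11) − 15| / √(16 + 9) = |18|/5 = 18/5.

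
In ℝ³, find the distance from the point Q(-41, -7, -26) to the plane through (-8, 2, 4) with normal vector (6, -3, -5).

The plane has equation n·(r − (-8, 2, 4)) = 0, i.e. n·r = -74.
Then n·(-41, -7, -26) - (-74) = -21.
|n| = √(36 + 9 + 25) = √70, so the distance is |-21|/√70 = 3√70/10.

21/√70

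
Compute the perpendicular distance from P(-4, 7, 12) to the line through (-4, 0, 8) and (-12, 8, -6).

A direction vector is d = (-8, 8, -14).
AP = (0, 7, 4), and AP × d = (-130, -32, 56).
|AP × d|² = 21060 and |d|² = 324, so the distance is √(21060/324) = √65.

√65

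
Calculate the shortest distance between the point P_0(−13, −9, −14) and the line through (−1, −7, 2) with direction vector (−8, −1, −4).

Direction vector d = (−8, −1, −4).
AP = (−12, −2, −16), and AP × d = (−8, 80, −4).
|AP × d|² = 6480 and |d|² = 81, so the distance is √(6480/81) = √80 = 4√5.

4√5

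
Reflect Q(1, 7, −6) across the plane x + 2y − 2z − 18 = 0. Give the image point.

(-1, 3, -2)

n = (1, 2, −2), |n|² = 9, n·Q − 18 = 9, so t = 9/9 = 1.
Foot F = Q − 1·n = (0, 5, −4); the reflection is 2F − Q = (−1, 3, −2).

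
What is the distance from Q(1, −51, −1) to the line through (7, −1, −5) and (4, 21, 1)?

2√109

A direction vector is d = (−3, 22, 6).
AP = (−6, −50, 4); AP·d = -1058, |AP|² = 2552, |d|² = 529.
distance² = |AP|² − (AP·d)²/|d|² = 2552 − 1119364/529 = 436, so the distance is 2√109.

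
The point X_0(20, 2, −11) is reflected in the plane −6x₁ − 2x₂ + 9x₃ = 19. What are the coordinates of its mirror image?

(-4, -6, 25)

With n = (−6, −2, 9), the signed offset is (n·X_0 − 19)/|n|² = -242/121 = -2.
X_0' = X_0 − 2t·n = (20, 2, −11) − (-4)·(−6, −2, 9) = (−4, −6, 25).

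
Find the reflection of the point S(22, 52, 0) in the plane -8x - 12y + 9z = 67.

n = (-8, -12, 9), |n|² = 289, n·S − 67 = -867, so t = -867/289 = -3.
Foot F = S − (-3)·n = (-2, 16, 27); the reflection is 2F − S = (-26, -20, 54).

(-26, -20, 54)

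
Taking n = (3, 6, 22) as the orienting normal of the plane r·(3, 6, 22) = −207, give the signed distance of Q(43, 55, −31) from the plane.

-16/23

n·Q − (-207) = -16.
|n| = 23, so the signed distance is -16/23.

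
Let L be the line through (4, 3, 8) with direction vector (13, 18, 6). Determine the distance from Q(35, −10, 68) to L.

√4201

Direction vector d = (13, 18, 6).
AP = (31, −13, 60); AP·d = 529, |AP|² = 4730, |d|² = 529.
distance² = |AP|² − (AP·d)²/|d|² = 4730 − 279841/529 = 4201, so the distance is √4201.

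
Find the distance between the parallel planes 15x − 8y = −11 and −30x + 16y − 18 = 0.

2/17

Divide the second equation by -2 to match normals: 15x − 8y = -9.
With common normal n = (15, −8, 0) (|n| = 17), the distance is |(-11) − (-9)|/|n| = 2/17.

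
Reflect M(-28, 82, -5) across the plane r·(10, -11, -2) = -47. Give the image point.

With n = (10, -11, -2), the signed offset is (n·M − (-47))/|n|² = -1125/225 = -5.
M' = M − 2t·n = (-28, 82, -5) − (-10)·(10, -11, -2) = (72, -28, -25).

(72, -28, -25)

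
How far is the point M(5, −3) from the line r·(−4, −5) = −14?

9/√41

The normal to the line is n = (−4, −5) with |n| = √41.
|n·M − (-14)| = |-5 − (-14)| = 9, so the distance is 9/√41 = 9√41/41.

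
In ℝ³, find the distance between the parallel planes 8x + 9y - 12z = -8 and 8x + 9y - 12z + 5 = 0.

3/17

With common normal n = (8, 9, -12) (|n| = 17), the distance is |(-8) − (-5)|/|n| = 3/17.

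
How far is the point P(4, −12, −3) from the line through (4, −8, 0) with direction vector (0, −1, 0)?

3

Direction vector d = (0, −1, 0).
AP = (0, −4, −3); AP·d = 4, |AP|² = 25, |d|² = 1.
distance² = |AP|² − (AP·d)²/|d|² = 25 − 16/1 = 9, so the distance is 3.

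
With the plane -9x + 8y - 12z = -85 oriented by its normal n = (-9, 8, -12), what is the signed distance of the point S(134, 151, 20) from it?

n·S − (-85) = -153.
|n| = 17, so the signed distance is -153/17 = -9.

-9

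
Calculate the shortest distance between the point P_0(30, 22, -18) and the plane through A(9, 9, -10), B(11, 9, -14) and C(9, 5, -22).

AB = (2, 0, -4) and AC = (0, -4, -12), so a normal is n = AB × AC = (-16, 24, -8).
d = |(-16)·30 + 24·22 + (-8)·(-18) − 152| / √(256 + 576 + 64) = |40| / (8√14) = 5√14/14.

5√14/14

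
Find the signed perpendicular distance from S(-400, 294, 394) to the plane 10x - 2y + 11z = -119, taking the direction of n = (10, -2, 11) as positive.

n·S − (-119) = -135.
|n| = 15, so the signed distance is -135/15 = -9.

-9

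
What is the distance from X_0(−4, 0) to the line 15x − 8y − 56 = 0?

d = |15·(-4) + (-8)·0 − 56| / √(225 + 64) = |-116|/17 = 116/17.

116/17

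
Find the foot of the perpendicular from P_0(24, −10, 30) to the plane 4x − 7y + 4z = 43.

The perpendicular from P_0 has direction n = (4, −7, 4): r = (24, −10, 30) + λ(4, −7, 4).
Substitute into the plane: n·(P_0 + λn) = 43 gives 286 + 81λ = 43, so λ = -3.
Foot = (24, −10, 30) + (-3)·(4, −7, 4) = (12, 11, 18).

(12, 11, 18)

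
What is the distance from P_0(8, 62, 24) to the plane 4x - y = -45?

d = |4·8 + (-1)·62 − (-45)| / √(16 + 1 + 0) = |15| / √17 = 15/√17.

15√17/17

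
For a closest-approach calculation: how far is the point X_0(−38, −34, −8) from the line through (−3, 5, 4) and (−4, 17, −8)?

51

A direction vector is d = (−1, 12, −12).
AP = (−35, −39, −12); AP·d = -289, |AP|² = 2890, |d|² = 289.
distance² = |AP|² − (AP·d)²/|d|² = 2890 − 83521/289 = 2601, so the distance is 51.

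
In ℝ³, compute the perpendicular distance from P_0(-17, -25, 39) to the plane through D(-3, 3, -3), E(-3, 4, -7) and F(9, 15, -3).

DE = (0, 1, -4) and DF = (12, 12, 0), so a normal is n = DE × DF = (48, -48, -12).
d = |48·(-17) + (-48)·(-25) + (-12)·39 − (-252)| / √(2304 + 2304 + 144) = |168| / (12√33) = 14/√33.

14√33/33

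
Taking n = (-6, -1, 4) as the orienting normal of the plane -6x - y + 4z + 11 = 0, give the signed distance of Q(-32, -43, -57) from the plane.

18√53/53

n·Q − (-11) = 18.
|n| = √53, so the signed distance is 18√53/53.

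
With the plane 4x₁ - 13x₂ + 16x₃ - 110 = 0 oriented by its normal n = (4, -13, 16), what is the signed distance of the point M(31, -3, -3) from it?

5/21

n·M − 110 = 5.
|n| = 21, so the signed distance is 5/21.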